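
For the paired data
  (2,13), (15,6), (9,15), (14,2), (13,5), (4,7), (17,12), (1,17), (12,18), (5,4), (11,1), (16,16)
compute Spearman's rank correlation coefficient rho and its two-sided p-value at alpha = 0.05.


Step 1: Rank x and y separately (midranks; no ties here).
rank(x): 2->2, 15->10, 9->5, 14->9, 13->8, 4->3, 17->12, 1->1, 12->7, 5->4, 11->6, 16->11
rank(y): 13->8, 6->5, 15->9, 2->2, 5->4, 7->6, 12->7, 17->11, 18->12, 4->3, 1->1, 16->10
Step 2: d_i = R_x(i) - R_y(i); compute d_i^2.
  (2-8)^2=36, (10-5)^2=25, (5-9)^2=16, (9-2)^2=49, (8-4)^2=16, (3-6)^2=9, (12-7)^2=25, (1-11)^2=100, (7-12)^2=25, (4-3)^2=1, (6-1)^2=25, (11-10)^2=1
sum(d^2) = 328.
Step 3: rho = 1 - 6*328 / (12*(12^2 - 1)) = 1 - 1968/1716 = -0.146853.
Step 4: Under H0, t = rho * sqrt((n-2)/(1-rho^2)) = -0.4695 ~ t(10).
Step 5: Two-sided p-value from the t-distribution with 10 df = 0.648796.
Step 6: alpha = 0.05. fail to reject H0.

rho = -0.1469, p = 0.648796, fail to reject H0 at alpha = 0.05.


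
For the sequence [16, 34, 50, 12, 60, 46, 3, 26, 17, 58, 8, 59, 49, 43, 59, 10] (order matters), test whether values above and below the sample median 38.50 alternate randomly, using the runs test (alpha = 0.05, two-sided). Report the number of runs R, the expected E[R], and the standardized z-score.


Step 1: Compute median = 38.50; label A = above, B = below.
Labels in order: BBABAABBBABAAAAB  (n_A = 8, n_B = 8)
Step 2: Count runs R = 9.
Step 3: Under H0 (random ordering), E[R] = 2*n_A*n_B/(n_A+n_B) + 1 = 2*8*8/16 + 1 = 9.0000.
        Var[R] = 2*n_A*n_B*(2*n_A*n_B - n_A - n_B) / ((n_A+n_B)^2 * (n_A+n_B-1)) = 14336/3840 = 3.7333.
        SD[R] = 1.9322.
Step 4: R = E[R], so z = 0 with no continuity correction.
Step 5: Two-sided p-value via normal approximation = 2*(1 - Phi(|z|)) = 1.000000.
Step 6: alpha = 0.05. fail to reject H0.

R = 9, z = 0.0000, p = 1.000000, fail to reject H0.


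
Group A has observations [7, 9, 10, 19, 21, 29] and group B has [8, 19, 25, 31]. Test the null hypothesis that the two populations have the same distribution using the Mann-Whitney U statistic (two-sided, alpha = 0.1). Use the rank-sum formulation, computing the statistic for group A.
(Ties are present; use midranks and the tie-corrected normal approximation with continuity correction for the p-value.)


Step 1: Combine and sort all 10 observations; assign midranks.
sorted (value, group): (7,X), (8,Y), (9,X), (10,X), (19,X), (19,Y), (21,X), (25,Y), (29,X), (31,Y)
ranks: 7->1, 8->2, 9->3, 10->4, 19->5.5, 19->5.5, 21->7, 25->8, 29->9, 31->10
Step 2: Rank sum for X: R1 = 1 + 3 + 4 + 5.5 + 7 + 9 = 29.5.
Step 3: U_X = R1 - n1(n1+1)/2 = 29.5 - 6*7/2 = 29.5 - 21 = 8.5.
       U_Y = n1*n2 - U_X = 24 - 8.5 = 15.5.
Step 4: Ties are present, so use the tie-corrected normal approximation (with continuity correction) for the p-value.
Step 5: p-value = 0.521166; compare to alpha = 0.1. fail to reject H0.

U_X = 8.5, p = 0.521166, fail to reject H0 at alpha = 0.1.


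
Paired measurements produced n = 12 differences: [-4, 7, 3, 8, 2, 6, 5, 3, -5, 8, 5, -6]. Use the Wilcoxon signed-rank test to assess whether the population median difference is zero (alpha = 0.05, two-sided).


Step 1: Drop any zero differences (none here) and take |d_i|.
|d| = [4, 7, 3, 8, 2, 6, 5, 3, 5, 8, 5, 6]
Step 2: Midrank |d_i| (ties get averaged ranks).
ranks: |4|->4, |7|->10, |3|->2.5, |8|->11.5, |2|->1, |6|->8.5, |5|->6, |3|->2.5, |5|->6, |8|->11.5, |5|->6, |6|->8.5
Step 3: Attach original signs; sum ranks with positive sign and with negative sign.
W+ = 10 + 2.5 + 11.5 + 1 + 8.5 + 6 + 2.5 + 11.5 + 6 = 59.5
W- = 4 + 6 + 8.5 = 18.5
(Check: W+ + W- = 78 should equal n(n+1)/2 = 78.)
Step 4: Test statistic W = min(W+, W-) = 18.5.
Step 5: Ties in |d|, so use the tie-corrected normal approximation.
        E[W] = n(n+1)/4 = 12*13/4 = 39.
        Tie groups: |d|=3 (t=2), |d|=5 (t=3), |d|=6 (t=2), |d|=8 (t=2); sum(t^3 - t) = 42.
        Var[W] = n(n+1)(2n+1)/24 - sum(t^3-t)/48 = 3900/24 - 42/48 = 161.625.
        z = (W - E[W]) / sqrt(Var[W]) = (18.5 - 39) / 12.7132 = -1.6125.
        Two-sided p = 2*Phi(z) = 0.106853.
Step 6: alpha = 0.05. fail to reject H0.

W+ = 59.5, W- = 18.5, W = min = 18.5, p = 0.106853, fail to reject H0.


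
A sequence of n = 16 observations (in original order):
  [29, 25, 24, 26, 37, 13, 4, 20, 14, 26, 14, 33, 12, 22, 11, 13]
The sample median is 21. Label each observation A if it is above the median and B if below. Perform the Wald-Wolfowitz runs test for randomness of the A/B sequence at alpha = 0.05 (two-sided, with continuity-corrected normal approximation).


Step 1: Compute median = 21; label A = above, B = below.
Labels in order: AAAAABBBBABABABB  (n_A = 8, n_B = 8)
Step 2: Count runs R = 8.
Step 3: Under H0 (random ordering), E[R] = 2*n_A*n_B/(n_A+n_B) + 1 = 2*8*8/16 + 1 = 9.0000.
        Var[R] = 2*n_A*n_B*(2*n_A*n_B - n_A - n_B) / ((n_A+n_B)^2 * (n_A+n_B-1)) = 14336/3840 = 3.7333.
        SD[R] = 1.9322.
Step 4: Continuity-corrected z = (R + 0.5 - E[R]) / SD[R] = (8 + 0.5 - 9.0000) / 1.9322 = -0.2588.
Step 5: Two-sided p-value via normal approximation = 2*(1 - Phi(|z|)) = 0.795809.
Step 6: alpha = 0.05. fail to reject H0.

R = 8, z = -0.2588, p = 0.795809, fail to reject H0.


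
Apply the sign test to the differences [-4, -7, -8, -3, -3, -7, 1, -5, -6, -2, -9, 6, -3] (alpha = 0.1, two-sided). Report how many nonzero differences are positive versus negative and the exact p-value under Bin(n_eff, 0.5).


Step 1: Discard zero differences. Original n = 13; n_eff = number of nonzero differences = 13.
Nonzero differences (with sign): -4, -7, -8, -3, -3, -7, +1, -5, -6, -2, -9, +6, -3
Step 2: Count signs: positive = 2, negative = 11.
Step 3: Under H0: P(positive) = 0.5, so the number of positives S ~ Bin(13, 0.5).
Step 4: Two-sided exact p-value = sum of Bin(13,0.5) probabilities at or below the observed probability = 0.022461.
Step 5: alpha = 0.1. reject H0.

n_eff = 13, pos = 2, neg = 11, p = 0.022461, reject H0.


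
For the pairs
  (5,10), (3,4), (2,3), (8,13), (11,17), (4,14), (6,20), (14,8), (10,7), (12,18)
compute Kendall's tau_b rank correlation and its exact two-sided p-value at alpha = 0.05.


Step 1: Enumerate the 45 unordered pairs (i,j) with i<j and classify each by sign(x_j-x_i) * sign(y_j-y_i).
  (1,2):dx=-2,dy=-6->C; (1,3):dx=-3,dy=-7->C; (1,4):dx=+3,dy=+3->C; (1,5):dx=+6,dy=+7->C
  (1,6):dx=-1,dy=+4->D; (1,7):dx=+1,dy=+10->C; (1,8):dx=+9,dy=-2->D; (1,9):dx=+5,dy=-3->D
  (1,10):dx=+7,dy=+8->C; (2,3):dx=-1,dy=-1->C; (2,4):dx=+5,dy=+9->C; (2,5):dx=+8,dy=+13->C
  (2,6):dx=+1,dy=+10->C; (2,7):dx=+3,dy=+16->C; (2,8):dx=+11,dy=+4->C; (2,9):dx=+7,dy=+3->C
  (2,10):dx=+9,dy=+14->C; (3,4):dx=+6,dy=+10->C; (3,5):dx=+9,dy=+14->C; (3,6):dx=+2,dy=+11->C
  (3,7):dx=+4,dy=+17->C; (3,8):dx=+12,dy=+5->C; (3,9):dx=+8,dy=+4->C; (3,10):dx=+10,dy=+15->C
  (4,5):dx=+3,dy=+4->C; (4,6):dx=-4,dy=+1->D; (4,7):dx=-2,dy=+7->D; (4,8):dx=+6,dy=-5->D
  (4,9):dx=+2,dy=-6->D; (4,10):dx=+4,dy=+5->C; (5,6):dx=-7,dy=-3->C; (5,7):dx=-5,dy=+3->D
  (5,8):dx=+3,dy=-9->D; (5,9):dx=-1,dy=-10->C; (5,10):dx=+1,dy=+1->C; (6,7):dx=+2,dy=+6->C
  (6,8):dx=+10,dy=-6->D; (6,9):dx=+6,dy=-7->D; (6,10):dx=+8,dy=+4->C; (7,8):dx=+8,dy=-12->D
  (7,9):dx=+4,dy=-13->D; (7,10):dx=+6,dy=-2->D; (8,9):dx=-4,dy=-1->C; (8,10):dx=-2,dy=+10->D
  (9,10):dx=+2,dy=+11->C
Step 2: C = 30, D = 15, total pairs = 45.
Step 3: tau = (C - D)/(n(n-1)/2) = (30 - 15)/45 = 0.333333.
Step 4: Exact two-sided p-value (enumerate n! = 3628800 permutations of y under H0): p = 0.216373.
Step 5: alpha = 0.05. fail to reject H0.

tau_b = 0.3333 (C=30, D=15), p = 0.216373, fail to reject H0.


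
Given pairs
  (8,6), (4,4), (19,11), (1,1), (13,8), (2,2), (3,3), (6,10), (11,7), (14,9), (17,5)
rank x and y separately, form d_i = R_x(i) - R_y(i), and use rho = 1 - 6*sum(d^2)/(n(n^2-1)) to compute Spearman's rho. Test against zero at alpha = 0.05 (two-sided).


Step 1: Rank x and y separately (midranks; no ties here).
rank(x): 8->6, 4->4, 19->11, 1->1, 13->8, 2->2, 3->3, 6->5, 11->7, 14->9, 17->10
rank(y): 6->6, 4->4, 11->11, 1->1, 8->8, 2->2, 3->3, 10->10, 7->7, 9->9, 5->5
Step 2: d_i = R_x(i) - R_y(i); compute d_i^2.
  (6-6)^2=0, (4-4)^2=0, (11-11)^2=0, (1-1)^2=0, (8-8)^2=0, (2-2)^2=0, (3-3)^2=0, (5-10)^2=25, (7-7)^2=0, (9-9)^2=0, (10-5)^2=25
sum(d^2) = 50.
Step 3: rho = 1 - 6*50 / (11*(11^2 - 1)) = 1 - 300/1320 = 0.772727.
Step 4: Under H0, t = rho * sqrt((n-2)/(1-rho^2)) = 3.6522 ~ t(9).
Step 5: Two-sided p-value from the t-distribution with 9 df = 0.005299.
Step 6: alpha = 0.05. reject H0.

rho = 0.7727, p = 0.005299, reject H0 at alpha = 0.05.


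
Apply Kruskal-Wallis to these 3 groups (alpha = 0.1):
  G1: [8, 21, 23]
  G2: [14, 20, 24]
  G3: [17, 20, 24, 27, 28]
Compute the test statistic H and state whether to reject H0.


Step 1: Combine all N = 11 observations and assign midranks.
sorted (value, group, rank): (8,G1,1), (14,G2,2), (17,G3,3), (20,G2,4.5), (20,G3,4.5), (21,G1,6), (23,G1,7), (24,G2,8.5), (24,G3,8.5), (27,G3,10), (28,G3,11)
Step 2: Sum ranks within each group.
R_1 = 14 (n_1 = 3)
R_2 = 15 (n_2 = 3)
R_3 = 37 (n_3 = 5)
Step 3: H = 12/(N(N+1)) * sum(R_i^2/n_i) - 3(N+1)
     = 12/(11*12) * (14^2/3 + 15^2/3 + 37^2/5) - 3*12
     = 0.090909 * 414.133 - 36
     = 1.648485.
Step 4: Ties present; correction factor C = 1 - 12/(11^3 - 11) = 0.990909. Corrected H = 1.648485 / 0.990909 = 1.663609.
Step 5: Under H0, H ~ chi^2(2); p-value = 0.435263.
Step 6: alpha = 0.1. fail to reject H0.

H = 1.6636, df = 2, p = 0.435263, fail to reject H0.


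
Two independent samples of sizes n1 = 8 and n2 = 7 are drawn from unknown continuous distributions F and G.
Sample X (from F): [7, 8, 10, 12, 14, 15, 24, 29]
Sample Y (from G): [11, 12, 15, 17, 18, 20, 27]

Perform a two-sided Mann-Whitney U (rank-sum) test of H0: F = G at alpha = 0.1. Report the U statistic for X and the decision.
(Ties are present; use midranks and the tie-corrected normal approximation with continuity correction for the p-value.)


Step 1: Combine and sort all 15 observations; assign midranks.
sorted (value, group): (7,X), (8,X), (10,X), (11,Y), (12,X), (12,Y), (14,X), (15,X), (15,Y), (17,Y), (18,Y), (20,Y), (24,X), (27,Y), (29,X)
ranks: 7->1, 8->2, 10->3, 11->4, 12->5.5, 12->5.5, 14->7, 15->8.5, 15->8.5, 17->10, 18->11, 20->12, 24->13, 27->14, 29->15
Step 2: Rank sum for X: R1 = 1 + 2 + 3 + 5.5 + 7 + 8.5 + 13 + 15 = 55.
Step 3: U_X = R1 - n1(n1+1)/2 = 55 - 8*9/2 = 55 - 36 = 19.
       U_Y = n1*n2 - U_X = 56 - 19 = 37.
Step 4: Ties are present, so use the tie-corrected normal approximation (with continuity correction) for the p-value.
Step 5: p-value = 0.324405; compare to alpha = 0.1. fail to reject H0.

U_X = 19, p = 0.324405, fail to reject H0 at alpha = 0.1.


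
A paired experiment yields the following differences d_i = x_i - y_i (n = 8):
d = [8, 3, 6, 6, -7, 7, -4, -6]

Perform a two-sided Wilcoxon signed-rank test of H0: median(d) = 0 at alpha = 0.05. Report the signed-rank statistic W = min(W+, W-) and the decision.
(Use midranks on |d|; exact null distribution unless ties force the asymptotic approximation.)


Step 1: Drop any zero differences (none here) and take |d_i|.
|d| = [8, 3, 6, 6, 7, 7, 4, 6]
Step 2: Midrank |d_i| (ties get averaged ranks).
ranks: |8|->8, |3|->1, |6|->4, |6|->4, |7|->6.5, |7|->6.5, |4|->2, |6|->4
Step 3: Attach original signs; sum ranks with positive sign and with negative sign.
W+ = 8 + 1 + 4 + 4 + 6.5 = 23.5
W- = 6.5 + 2 + 4 = 12.5
(Check: W+ + W- = 36 should equal n(n+1)/2 = 36.)
Step 4: Test statistic W = min(W+, W-) = 12.5.
Step 5: Ties in |d|, so use the tie-corrected normal approximation.
        E[W] = n(n+1)/4 = 8*9/4 = 18.
        Tie groups: |d|=6 (t=3), |d|=7 (t=2); sum(t^3 - t) = 30.
        Var[W] = n(n+1)(2n+1)/24 - sum(t^3-t)/48 = 1224/24 - 30/48 = 50.375.
        z = (W - E[W]) / sqrt(Var[W]) = (12.5 - 18) / 7.0975 = -0.7749.
        Two-sided p = 2*Phi(z) = 0.438389.
Step 6: alpha = 0.05. fail to reject H0.

W+ = 23.5, W- = 12.5, W = min = 12.5, p = 0.438389, fail to reject H0.


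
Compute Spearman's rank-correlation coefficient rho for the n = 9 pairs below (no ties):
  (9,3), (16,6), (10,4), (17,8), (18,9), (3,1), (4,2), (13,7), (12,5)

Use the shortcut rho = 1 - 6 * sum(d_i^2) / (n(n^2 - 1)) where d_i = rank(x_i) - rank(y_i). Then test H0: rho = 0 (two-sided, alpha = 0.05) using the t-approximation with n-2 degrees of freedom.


Step 1: Rank x and y separately (midranks; no ties here).
rank(x): 9->3, 16->7, 10->4, 17->8, 18->9, 3->1, 4->2, 13->6, 12->5
rank(y): 3->3, 6->6, 4->4, 8->8, 9->9, 1->1, 2->2, 7->7, 5->5
Step 2: d_i = R_x(i) - R_y(i); compute d_i^2.
  (3-3)^2=0, (7-6)^2=1, (4-4)^2=0, (8-8)^2=0, (9-9)^2=0, (1-1)^2=0, (2-2)^2=0, (6-7)^2=1, (5-5)^2=0
sum(d^2) = 2.
Step 3: rho = 1 - 6*2 / (9*(9^2 - 1)) = 1 - 12/720 = 0.983333.
Step 4: Under H0, t = rho * sqrt((n-2)/(1-rho^2)) = 14.3096 ~ t(7).
Step 5: Two-sided p-value from the t-distribution with 7 df = 0.000002.
Step 6: alpha = 0.05. reject H0.

rho = 0.9833, p = 0.000002, reject H0 at alpha = 0.05.


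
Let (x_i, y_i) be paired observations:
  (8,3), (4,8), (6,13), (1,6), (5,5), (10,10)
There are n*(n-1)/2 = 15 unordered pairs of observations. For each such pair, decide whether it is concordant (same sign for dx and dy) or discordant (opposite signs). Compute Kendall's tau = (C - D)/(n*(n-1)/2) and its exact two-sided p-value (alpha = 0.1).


Step 1: Enumerate the 15 unordered pairs (i,j) with i<j and classify each by sign(x_j-x_i) * sign(y_j-y_i).
  (1,2):dx=-4,dy=+5->D; (1,3):dx=-2,dy=+10->D; (1,4):dx=-7,dy=+3->D; (1,5):dx=-3,dy=+2->D
  (1,6):dx=+2,dy=+7->C; (2,3):dx=+2,dy=+5->C; (2,4):dx=-3,dy=-2->C; (2,5):dx=+1,dy=-3->D
  (2,6):dx=+6,dy=+2->C; (3,4):dx=-5,dy=-7->C; (3,5):dx=-1,dy=-8->C; (3,6):dx=+4,dy=-3->D
  (4,5):dx=+4,dy=-1->D; (4,6):dx=+9,dy=+4->C; (5,6):dx=+5,dy=+5->C
Step 2: C = 8, D = 7, total pairs = 15.
Step 3: tau = (C - D)/(n(n-1)/2) = (8 - 7)/15 = 0.066667.
Step 4: Exact two-sided p-value (enumerate n! = 720 permutations of y under H0): p = 1.000000.
Step 5: alpha = 0.1. fail to reject H0.

tau_b = 0.0667 (C=8, D=7), p = 1.000000, fail to reject H0.


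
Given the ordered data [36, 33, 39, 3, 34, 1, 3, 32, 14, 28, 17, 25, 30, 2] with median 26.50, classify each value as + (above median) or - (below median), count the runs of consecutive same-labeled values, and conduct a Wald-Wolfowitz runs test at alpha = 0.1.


Step 1: Compute median = 26.50; label A = above, B = below.
Labels in order: AAABABBABABBAB  (n_A = 7, n_B = 7)
Step 2: Count runs R = 10.
Step 3: Under H0 (random ordering), E[R] = 2*n_A*n_B/(n_A+n_B) + 1 = 2*7*7/14 + 1 = 8.0000.
        Var[R] = 2*n_A*n_B*(2*n_A*n_B - n_A - n_B) / ((n_A+n_B)^2 * (n_A+n_B-1)) = 8232/2548 = 3.2308.
        SD[R] = 1.7974.
Step 4: Continuity-corrected z = (R - 0.5 - E[R]) / SD[R] = (10 - 0.5 - 8.0000) / 1.7974 = 0.8345.
Step 5: Two-sided p-value via normal approximation = 2*(1 - Phi(|z|)) = 0.403986.
Step 6: alpha = 0.1. fail to reject H0.

R = 10, z = 0.8345, p = 0.403986, fail to reject H0.


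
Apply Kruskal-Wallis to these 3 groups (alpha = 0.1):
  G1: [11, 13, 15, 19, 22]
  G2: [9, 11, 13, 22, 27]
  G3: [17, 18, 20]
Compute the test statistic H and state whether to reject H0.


Step 1: Combine all N = 13 observations and assign midranks.
sorted (value, group, rank): (9,G2,1), (11,G1,2.5), (11,G2,2.5), (13,G1,4.5), (13,G2,4.5), (15,G1,6), (17,G3,7), (18,G3,8), (19,G1,9), (20,G3,10), (22,G1,11.5), (22,G2,11.5), (27,G2,13)
Step 2: Sum ranks within each group.
R_1 = 33.5 (n_1 = 5)
R_2 = 32.5 (n_2 = 5)
R_3 = 25 (n_3 = 3)
Step 3: H = 12/(N(N+1)) * sum(R_i^2/n_i) - 3(N+1)
     = 12/(13*14) * (33.5^2/5 + 32.5^2/5 + 25^2/3) - 3*14
     = 0.065934 * 644.033 - 42
     = 0.463736.
Step 4: Ties present; correction factor C = 1 - 18/(13^3 - 13) = 0.991758. Corrected H = 0.463736 / 0.991758 = 0.467590.
Step 5: Under H0, H ~ chi^2(2); p-value = 0.791524.
Step 6: alpha = 0.1. fail to reject H0.

H = 0.4676, df = 2, p = 0.791524, fail to reject H0.


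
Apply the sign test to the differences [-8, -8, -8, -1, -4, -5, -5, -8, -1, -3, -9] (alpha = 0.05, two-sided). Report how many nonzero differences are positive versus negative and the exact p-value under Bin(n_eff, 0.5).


Step 1: Discard zero differences. Original n = 11; n_eff = number of nonzero differences = 11.
Nonzero differences (with sign): -8, -8, -8, -1, -4, -5, -5, -8, -1, -3, -9
Step 2: Count signs: positive = 0, negative = 11.
Step 3: Under H0: P(positive) = 0.5, so the number of positives S ~ Bin(11, 0.5).
Step 4: Two-sided exact p-value = sum of Bin(11,0.5) probabilities at or below the observed probability = 0.000977.
Step 5: alpha = 0.05. reject H0.

n_eff = 11, pos = 0, neg = 11, p = 0.000977, reject H0.


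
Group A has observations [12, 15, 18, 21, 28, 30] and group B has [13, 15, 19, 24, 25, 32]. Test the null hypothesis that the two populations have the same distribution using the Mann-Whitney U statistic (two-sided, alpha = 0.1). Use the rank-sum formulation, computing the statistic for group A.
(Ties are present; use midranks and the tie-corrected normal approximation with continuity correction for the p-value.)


Step 1: Combine and sort all 12 observations; assign midranks.
sorted (value, group): (12,X), (13,Y), (15,X), (15,Y), (18,X), (19,Y), (21,X), (24,Y), (25,Y), (28,X), (30,X), (32,Y)
ranks: 12->1, 13->2, 15->3.5, 15->3.5, 18->5, 19->6, 21->7, 24->8, 25->9, 28->10, 30->11, 32->12
Step 2: Rank sum for X: R1 = 1 + 3.5 + 5 + 7 + 10 + 11 = 37.5.
Step 3: U_X = R1 - n1(n1+1)/2 = 37.5 - 6*7/2 = 37.5 - 21 = 16.5.
       U_Y = n1*n2 - U_X = 36 - 16.5 = 19.5.
Step 4: Ties are present, so use the tie-corrected normal approximation (with continuity correction) for the p-value.
Step 5: p-value = 0.872559; compare to alpha = 0.1. fail to reject H0.

U_X = 16.5, p = 0.872559, fail to reject H0 at alpha = 0.1.


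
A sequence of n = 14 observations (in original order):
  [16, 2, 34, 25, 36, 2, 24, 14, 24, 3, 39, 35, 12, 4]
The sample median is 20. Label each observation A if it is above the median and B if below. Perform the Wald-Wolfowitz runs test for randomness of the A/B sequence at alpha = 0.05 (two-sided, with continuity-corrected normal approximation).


Step 1: Compute median = 20; label A = above, B = below.
Labels in order: BBAAABABABAABB  (n_A = 7, n_B = 7)
Step 2: Count runs R = 9.
Step 3: Under H0 (random ordering), E[R] = 2*n_A*n_B/(n_A+n_B) + 1 = 2*7*7/14 + 1 = 8.0000.
        Var[R] = 2*n_A*n_B*(2*n_A*n_B - n_A - n_B) / ((n_A+n_B)^2 * (n_A+n_B-1)) = 8232/2548 = 3.2308.
        SD[R] = 1.7974.
Step 4: Continuity-corrected z = (R - 0.5 - E[R]) / SD[R] = (9 - 0.5 - 8.0000) / 1.7974 = 0.2782.
Step 5: Two-sided p-value via normal approximation = 2*(1 - Phi(|z|)) = 0.780879.
Step 6: alpha = 0.05. fail to reject H0.

R = 9, z = 0.2782, p = 0.780879, fail to reject H0.


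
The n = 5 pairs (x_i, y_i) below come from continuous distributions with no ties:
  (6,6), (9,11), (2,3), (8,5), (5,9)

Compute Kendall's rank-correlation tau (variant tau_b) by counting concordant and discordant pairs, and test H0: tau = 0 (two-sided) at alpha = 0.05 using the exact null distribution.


Step 1: Enumerate the 10 unordered pairs (i,j) with i<j and classify each by sign(x_j-x_i) * sign(y_j-y_i).
  (1,2):dx=+3,dy=+5->C; (1,3):dx=-4,dy=-3->C; (1,4):dx=+2,dy=-1->D; (1,5):dx=-1,dy=+3->D
  (2,3):dx=-7,dy=-8->C; (2,4):dx=-1,dy=-6->C; (2,5):dx=-4,dy=-2->C; (3,4):dx=+6,dy=+2->C
  (3,5):dx=+3,dy=+6->C; (4,5):dx=-3,dy=+4->D
Step 2: C = 7, D = 3, total pairs = 10.
Step 3: tau = (C - D)/(n(n-1)/2) = (7 - 3)/10 = 0.400000.
Step 4: Exact two-sided p-value (enumerate n! = 120 permutations of y under H0): p = 0.483333.
Step 5: alpha = 0.05. fail to reject H0.

tau_b = 0.4000 (C=7, D=3), p = 0.483333, fail to reject H0.


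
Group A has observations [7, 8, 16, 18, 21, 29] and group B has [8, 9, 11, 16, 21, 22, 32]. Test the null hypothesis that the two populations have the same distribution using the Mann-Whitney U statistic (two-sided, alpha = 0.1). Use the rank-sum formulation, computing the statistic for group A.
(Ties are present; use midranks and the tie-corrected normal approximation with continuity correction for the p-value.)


Step 1: Combine and sort all 13 observations; assign midranks.
sorted (value, group): (7,X), (8,X), (8,Y), (9,Y), (11,Y), (16,X), (16,Y), (18,X), (21,X), (21,Y), (22,Y), (29,X), (32,Y)
ranks: 7->1, 8->2.5, 8->2.5, 9->4, 11->5, 16->6.5, 16->6.5, 18->8, 21->9.5, 21->9.5, 22->11, 29->12, 32->13
Step 2: Rank sum for X: R1 = 1 + 2.5 + 6.5 + 8 + 9.5 + 12 = 39.5.
Step 3: U_X = R1 - n1(n1+1)/2 = 39.5 - 6*7/2 = 39.5 - 21 = 18.5.
       U_Y = n1*n2 - U_X = 42 - 18.5 = 23.5.
Step 4: Ties are present, so use the tie-corrected normal approximation (with continuity correction) for the p-value.
Step 5: p-value = 0.774190; compare to alpha = 0.1. fail to reject H0.

U_X = 18.5, p = 0.774190, fail to reject H0 at alpha = 0.1.


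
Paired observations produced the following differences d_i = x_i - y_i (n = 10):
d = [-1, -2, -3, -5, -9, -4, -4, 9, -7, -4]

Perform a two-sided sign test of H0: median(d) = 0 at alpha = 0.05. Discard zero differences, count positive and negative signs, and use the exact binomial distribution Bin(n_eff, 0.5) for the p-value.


Step 1: Discard zero differences. Original n = 10; n_eff = number of nonzero differences = 10.
Nonzero differences (with sign): -1, -2, -3, -5, -9, -4, -4, +9, -7, -4
Step 2: Count signs: positive = 1, negative = 9.
Step 3: Under H0: P(positive) = 0.5, so the number of positives S ~ Bin(10, 0.5).
Step 4: Two-sided exact p-value = sum of Bin(10,0.5) probabilities at or below the observed probability = 0.021484.
Step 5: alpha = 0.05. reject H0.

n_eff = 10, pos = 1, neg = 9, p = 0.021484, reject H0.


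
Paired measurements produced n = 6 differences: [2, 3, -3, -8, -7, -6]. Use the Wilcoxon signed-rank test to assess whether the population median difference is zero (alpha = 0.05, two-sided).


Step 1: Drop any zero differences (none here) and take |d_i|.
|d| = [2, 3, 3, 8, 7, 6]
Step 2: Midrank |d_i| (ties get averaged ranks).
ranks: |2|->1, |3|->2.5, |3|->2.5, |8|->6, |7|->5, |6|->4
Step 3: Attach original signs; sum ranks with positive sign and with negative sign.
W+ = 1 + 2.5 = 3.5
W- = 2.5 + 6 + 5 + 4 = 17.5
(Check: W+ + W- = 21 should equal n(n+1)/2 = 21.)
Step 4: Test statistic W = min(W+, W-) = 3.5.
Step 5: Ties in |d|, so use the tie-corrected normal approximation.
        E[W] = n(n+1)/4 = 6*7/4 = 10.5.
        Tie groups: |d|=3 (t=2); sum(t^3 - t) = 6.
        Var[W] = n(n+1)(2n+1)/24 - sum(t^3-t)/48 = 546/24 - 6/48 = 22.625.
        z = (W - E[W]) / sqrt(Var[W]) = (3.5 - 10.5) / 4.7566 = -1.4716.
        Two-sided p = 2*Phi(z) = 0.141116.
Step 6: alpha = 0.05. fail to reject H0.

W+ = 3.5, W- = 17.5, W = min = 3.5, p = 0.141116, fail to reject H0.


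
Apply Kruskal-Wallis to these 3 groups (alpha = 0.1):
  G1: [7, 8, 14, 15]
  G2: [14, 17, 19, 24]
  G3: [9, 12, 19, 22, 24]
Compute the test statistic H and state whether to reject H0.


Step 1: Combine all N = 13 observations and assign midranks.
sorted (value, group, rank): (7,G1,1), (8,G1,2), (9,G3,3), (12,G3,4), (14,G1,5.5), (14,G2,5.5), (15,G1,7), (17,G2,8), (19,G2,9.5), (19,G3,9.5), (22,G3,11), (24,G2,12.5), (24,G3,12.5)
Step 2: Sum ranks within each group.
R_1 = 15.5 (n_1 = 4)
R_2 = 35.5 (n_2 = 4)
R_3 = 40 (n_3 = 5)
Step 3: H = 12/(N(N+1)) * sum(R_i^2/n_i) - 3(N+1)
     = 12/(13*14) * (15.5^2/4 + 35.5^2/4 + 40^2/5) - 3*14
     = 0.065934 * 695.125 - 42
     = 3.832418.
Step 4: Ties present; correction factor C = 1 - 18/(13^3 - 13) = 0.991758. Corrected H = 3.832418 / 0.991758 = 3.864266.
Step 5: Under H0, H ~ chi^2(2); p-value = 0.144839.
Step 6: alpha = 0.1. fail to reject H0.

H = 3.8643, df = 2, p = 0.144839, fail to reject H0.


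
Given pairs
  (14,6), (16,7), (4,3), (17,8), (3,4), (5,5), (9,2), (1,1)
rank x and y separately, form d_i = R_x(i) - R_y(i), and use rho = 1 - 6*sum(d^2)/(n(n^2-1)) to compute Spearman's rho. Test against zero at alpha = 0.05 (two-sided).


Step 1: Rank x and y separately (midranks; no ties here).
rank(x): 14->6, 16->7, 4->3, 17->8, 3->2, 5->4, 9->5, 1->1
rank(y): 6->6, 7->7, 3->3, 8->8, 4->4, 5->5, 2->2, 1->1
Step 2: d_i = R_x(i) - R_y(i); compute d_i^2.
  (6-6)^2=0, (7-7)^2=0, (3-3)^2=0, (8-8)^2=0, (2-4)^2=4, (4-5)^2=1, (5-2)^2=9, (1-1)^2=0
sum(d^2) = 14.
Step 3: rho = 1 - 6*14 / (8*(8^2 - 1)) = 1 - 84/504 = 0.833333.
Step 4: Under H0, t = rho * sqrt((n-2)/(1-rho^2)) = 3.6927 ~ t(6).
Step 5: Two-sided p-value from the t-distribution with 6 df = 0.010176.
Step 6: alpha = 0.05. reject H0.

rho = 0.8333, p = 0.010176, reject H0 at alpha = 0.05.


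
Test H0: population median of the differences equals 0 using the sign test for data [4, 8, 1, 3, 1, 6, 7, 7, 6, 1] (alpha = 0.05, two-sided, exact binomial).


Step 1: Discard zero differences. Original n = 10; n_eff = number of nonzero differences = 10.
Nonzero differences (with sign): +4, +8, +1, +3, +1, +6, +7, +7, +6, +1
Step 2: Count signs: positive = 10, negative = 0.
Step 3: Under H0: P(positive) = 0.5, so the number of positives S ~ Bin(10, 0.5).
Step 4: Two-sided exact p-value = sum of Bin(10,0.5) probabilities at or below the observed probability = 0.001953.
Step 5: alpha = 0.05. reject H0.

n_eff = 10, pos = 10, neg = 0, p = 0.001953, reject H0.


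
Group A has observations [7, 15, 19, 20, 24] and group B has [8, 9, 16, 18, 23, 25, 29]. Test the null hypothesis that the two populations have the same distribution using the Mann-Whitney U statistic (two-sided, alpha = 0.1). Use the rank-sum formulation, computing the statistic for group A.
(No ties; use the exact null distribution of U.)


Step 1: Combine and sort all 12 observations; assign midranks.
sorted (value, group): (7,X), (8,Y), (9,Y), (15,X), (16,Y), (18,Y), (19,X), (20,X), (23,Y), (24,X), (25,Y), (29,Y)
ranks: 7->1, 8->2, 9->3, 15->4, 16->5, 18->6, 19->7, 20->8, 23->9, 24->10, 25->11, 29->12
Step 2: Rank sum for X: R1 = 1 + 4 + 7 + 8 + 10 = 30.
Step 3: U_X = R1 - n1(n1+1)/2 = 30 - 5*6/2 = 30 - 15 = 15.
       U_Y = n1*n2 - U_X = 35 - 15 = 20.
Step 4: No ties, so the exact null distribution of U (based on enumerating the C(12,5) = 792 equally likely rank assignments) gives the two-sided p-value.
Step 5: p-value = 0.755051; compare to alpha = 0.1. fail to reject H0.

U_X = 15, p = 0.755051, fail to reject H0 at alpha = 0.1.


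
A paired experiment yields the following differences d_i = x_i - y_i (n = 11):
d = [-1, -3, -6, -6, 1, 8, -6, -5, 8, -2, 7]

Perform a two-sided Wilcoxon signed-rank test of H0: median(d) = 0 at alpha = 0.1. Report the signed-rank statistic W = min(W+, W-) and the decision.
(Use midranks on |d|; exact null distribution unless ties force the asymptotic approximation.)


Step 1: Drop any zero differences (none here) and take |d_i|.
|d| = [1, 3, 6, 6, 1, 8, 6, 5, 8, 2, 7]
Step 2: Midrank |d_i| (ties get averaged ranks).
ranks: |1|->1.5, |3|->4, |6|->7, |6|->7, |1|->1.5, |8|->10.5, |6|->7, |5|->5, |8|->10.5, |2|->3, |7|->9
Step 3: Attach original signs; sum ranks with positive sign and with negative sign.
W+ = 1.5 + 10.5 + 10.5 + 9 = 31.5
W- = 1.5 + 4 + 7 + 7 + 7 + 5 + 3 = 34.5
(Check: W+ + W- = 66 should equal n(n+1)/2 = 66.)
Step 4: Test statistic W = min(W+, W-) = 31.5.
Step 5: Ties in |d|, so use the tie-corrected normal approximation.
        E[W] = n(n+1)/4 = 11*12/4 = 33.
        Tie groups: |d|=1 (t=2), |d|=6 (t=3), |d|=8 (t=2); sum(t^3 - t) = 36.
        Var[W] = n(n+1)(2n+1)/24 - sum(t^3-t)/48 = 3036/24 - 36/48 = 125.75.
        z = (W - E[W]) / sqrt(Var[W]) = (31.5 - 33) / 11.2138 = -0.1338.
        Two-sided p = 2*Phi(z) = 0.893590.
Step 6: alpha = 0.1. fail to reject H0.

W+ = 31.5, W- = 34.5, W = min = 31.5, p = 0.893590, fail to reject H0.


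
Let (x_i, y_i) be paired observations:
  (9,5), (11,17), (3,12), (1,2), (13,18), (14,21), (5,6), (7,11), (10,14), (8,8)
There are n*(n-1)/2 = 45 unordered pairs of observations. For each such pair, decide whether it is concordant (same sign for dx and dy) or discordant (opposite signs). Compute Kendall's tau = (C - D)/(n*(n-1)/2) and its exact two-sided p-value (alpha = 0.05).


Step 1: Enumerate the 45 unordered pairs (i,j) with i<j and classify each by sign(x_j-x_i) * sign(y_j-y_i).
  (1,2):dx=+2,dy=+12->C; (1,3):dx=-6,dy=+7->D; (1,4):dx=-8,dy=-3->C; (1,5):dx=+4,dy=+13->C
  (1,6):dx=+5,dy=+16->C; (1,7):dx=-4,dy=+1->D; (1,8):dx=-2,dy=+6->D; (1,9):dx=+1,dy=+9->C
  (1,10):dx=-1,dy=+3->D; (2,3):dx=-8,dy=-5->C; (2,4):dx=-10,dy=-15->C; (2,5):dx=+2,dy=+1->C
  (2,6):dx=+3,dy=+4->C; (2,7):dx=-6,dy=-11->C; (2,8):dx=-4,dy=-6->C; (2,9):dx=-1,dy=-3->C
  (2,10):dx=-3,dy=-9->C; (3,4):dx=-2,dy=-10->C; (3,5):dx=+10,dy=+6->C; (3,6):dx=+11,dy=+9->C
  (3,7):dx=+2,dy=-6->D; (3,8):dx=+4,dy=-1->D; (3,9):dx=+7,dy=+2->C; (3,10):dx=+5,dy=-4->D
  (4,5):dx=+12,dy=+16->C; (4,6):dx=+13,dy=+19->C; (4,7):dx=+4,dy=+4->C; (4,8):dx=+6,dy=+9->C
  (4,9):dx=+9,dy=+12->C; (4,10):dx=+7,dy=+6->C; (5,6):dx=+1,dy=+3->C; (5,7):dx=-8,dy=-12->C
  (5,8):dx=-6,dy=-7->C; (5,9):dx=-3,dy=-4->C; (5,10):dx=-5,dy=-10->C; (6,7):dx=-9,dy=-15->C
  (6,8):dx=-7,dy=-10->C; (6,9):dx=-4,dy=-7->C; (6,10):dx=-6,dy=-13->C; (7,8):dx=+2,dy=+5->C
  (7,9):dx=+5,dy=+8->C; (7,10):dx=+3,dy=+2->C; (8,9):dx=+3,dy=+3->C; (8,10):dx=+1,dy=-3->D
  (9,10):dx=-2,dy=-6->C
Step 2: C = 37, D = 8, total pairs = 45.
Step 3: tau = (C - D)/(n(n-1)/2) = (37 - 8)/45 = 0.644444.
Step 4: Exact two-sided p-value (enumerate n! = 3628800 permutations of y under H0): p = 0.009148.
Step 5: alpha = 0.05. reject H0.

tau_b = 0.6444 (C=37, D=8), p = 0.009148, reject H0.


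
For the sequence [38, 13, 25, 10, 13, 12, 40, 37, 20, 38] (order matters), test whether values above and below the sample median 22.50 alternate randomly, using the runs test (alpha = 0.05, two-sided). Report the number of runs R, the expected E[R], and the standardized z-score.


Step 1: Compute median = 22.50; label A = above, B = below.
Labels in order: ABABBBAABA  (n_A = 5, n_B = 5)
Step 2: Count runs R = 7.
Step 3: Under H0 (random ordering), E[R] = 2*n_A*n_B/(n_A+n_B) + 1 = 2*5*5/10 + 1 = 6.0000.
        Var[R] = 2*n_A*n_B*(2*n_A*n_B - n_A - n_B) / ((n_A+n_B)^2 * (n_A+n_B-1)) = 2000/900 = 2.2222.
        SD[R] = 1.4907.
Step 4: Continuity-corrected z = (R - 0.5 - E[R]) / SD[R] = (7 - 0.5 - 6.0000) / 1.4907 = 0.3354.
Step 5: Two-sided p-value via normal approximation = 2*(1 - Phi(|z|)) = 0.737316.
Step 6: alpha = 0.05. fail to reject H0.

R = 7, z = 0.3354, p = 0.737316, fail to reject H0.


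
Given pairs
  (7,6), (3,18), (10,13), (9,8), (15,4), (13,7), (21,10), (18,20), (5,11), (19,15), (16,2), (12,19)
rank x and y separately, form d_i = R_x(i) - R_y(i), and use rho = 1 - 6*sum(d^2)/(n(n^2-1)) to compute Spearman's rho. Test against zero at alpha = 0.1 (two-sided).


Step 1: Rank x and y separately (midranks; no ties here).
rank(x): 7->3, 3->1, 10->5, 9->4, 15->8, 13->7, 21->12, 18->10, 5->2, 19->11, 16->9, 12->6
rank(y): 6->3, 18->10, 13->8, 8->5, 4->2, 7->4, 10->6, 20->12, 11->7, 15->9, 2->1, 19->11
Step 2: d_i = R_x(i) - R_y(i); compute d_i^2.
  (3-3)^2=0, (1-10)^2=81, (5-8)^2=9, (4-5)^2=1, (8-2)^2=36, (7-4)^2=9, (12-6)^2=36, (10-12)^2=4, (2-7)^2=25, (11-9)^2=4, (9-1)^2=64, (6-11)^2=25
sum(d^2) = 294.
Step 3: rho = 1 - 6*294 / (12*(12^2 - 1)) = 1 - 1764/1716 = -0.027972.
Step 4: Under H0, t = rho * sqrt((n-2)/(1-rho^2)) = -0.0885 ~ t(10).
Step 5: Two-sided p-value from the t-distribution with 10 df = 0.931234.
Step 6: alpha = 0.1. fail to reject H0.

rho = -0.0280, p = 0.931234, fail to reject H0 at alpha = 0.1.


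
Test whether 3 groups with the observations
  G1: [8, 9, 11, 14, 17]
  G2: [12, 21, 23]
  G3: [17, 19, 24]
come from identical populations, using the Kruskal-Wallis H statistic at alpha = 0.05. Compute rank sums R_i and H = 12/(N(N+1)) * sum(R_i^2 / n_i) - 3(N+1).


Step 1: Combine all N = 11 observations and assign midranks.
sorted (value, group, rank): (8,G1,1), (9,G1,2), (11,G1,3), (12,G2,4), (14,G1,5), (17,G1,6.5), (17,G3,6.5), (19,G3,8), (21,G2,9), (23,G2,10), (24,G3,11)
Step 2: Sum ranks within each group.
R_1 = 17.5 (n_1 = 5)
R_2 = 23 (n_2 = 3)
R_3 = 25.5 (n_3 = 3)
Step 3: H = 12/(N(N+1)) * sum(R_i^2/n_i) - 3(N+1)
     = 12/(11*12) * (17.5^2/5 + 23^2/3 + 25.5^2/3) - 3*12
     = 0.090909 * 454.333 - 36
     = 5.303030.
Step 4: Ties present; correction factor C = 1 - 6/(11^3 - 11) = 0.995455. Corrected H = 5.303030 / 0.995455 = 5.327245.
Step 5: Under H0, H ~ chi^2(2); p-value = 0.069695.
Step 6: alpha = 0.05. fail to reject H0.

H = 5.3272, df = 2, p = 0.069695, fail to reject H0.


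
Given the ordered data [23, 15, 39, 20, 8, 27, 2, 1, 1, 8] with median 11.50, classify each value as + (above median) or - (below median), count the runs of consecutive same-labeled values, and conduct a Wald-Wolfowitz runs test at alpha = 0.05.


Step 1: Compute median = 11.50; label A = above, B = below.
Labels in order: AAAABABBBB  (n_A = 5, n_B = 5)
Step 2: Count runs R = 4.
Step 3: Under H0 (random ordering), E[R] = 2*n_A*n_B/(n_A+n_B) + 1 = 2*5*5/10 + 1 = 6.0000.
        Var[R] = 2*n_A*n_B*(2*n_A*n_B - n_A - n_B) / ((n_A+n_B)^2 * (n_A+n_B-1)) = 2000/900 = 2.2222.
        SD[R] = 1.4907.
Step 4: Continuity-corrected z = (R + 0.5 - E[R]) / SD[R] = (4 + 0.5 - 6.0000) / 1.4907 = -1.0062.
Step 5: Two-sided p-value via normal approximation = 2*(1 - Phi(|z|)) = 0.314305.
Step 6: alpha = 0.05. fail to reject H0.

R = 4, z = -1.0062, p = 0.314305, fail to reject H0.


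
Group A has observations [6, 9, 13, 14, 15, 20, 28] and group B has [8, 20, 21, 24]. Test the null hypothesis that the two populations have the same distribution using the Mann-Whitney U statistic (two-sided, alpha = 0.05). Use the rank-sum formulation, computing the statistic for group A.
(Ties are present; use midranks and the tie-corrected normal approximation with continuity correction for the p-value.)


Step 1: Combine and sort all 11 observations; assign midranks.
sorted (value, group): (6,X), (8,Y), (9,X), (13,X), (14,X), (15,X), (20,X), (20,Y), (21,Y), (24,Y), (28,X)
ranks: 6->1, 8->2, 9->3, 13->4, 14->5, 15->6, 20->7.5, 20->7.5, 21->9, 24->10, 28->11
Step 2: Rank sum for X: R1 = 1 + 3 + 4 + 5 + 6 + 7.5 + 11 = 37.5.
Step 3: U_X = R1 - n1(n1+1)/2 = 37.5 - 7*8/2 = 37.5 - 28 = 9.5.
       U_Y = n1*n2 - U_X = 28 - 9.5 = 18.5.
Step 4: Ties are present, so use the tie-corrected normal approximation (with continuity correction) for the p-value.
Step 5: p-value = 0.448659; compare to alpha = 0.05. fail to reject H0.

U_X = 9.5, p = 0.448659, fail to reject H0 at alpha = 0.05.


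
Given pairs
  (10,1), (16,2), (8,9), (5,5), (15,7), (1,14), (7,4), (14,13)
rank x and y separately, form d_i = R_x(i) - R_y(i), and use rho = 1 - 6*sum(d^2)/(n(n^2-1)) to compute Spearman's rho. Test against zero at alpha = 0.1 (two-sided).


Step 1: Rank x and y separately (midranks; no ties here).
rank(x): 10->5, 16->8, 8->4, 5->2, 15->7, 1->1, 7->3, 14->6
rank(y): 1->1, 2->2, 9->6, 5->4, 7->5, 14->8, 4->3, 13->7
Step 2: d_i = R_x(i) - R_y(i); compute d_i^2.
  (5-1)^2=16, (8-2)^2=36, (4-6)^2=4, (2-4)^2=4, (7-5)^2=4, (1-8)^2=49, (3-3)^2=0, (6-7)^2=1
sum(d^2) = 114.
Step 3: rho = 1 - 6*114 / (8*(8^2 - 1)) = 1 - 684/504 = -0.357143.
Step 4: Under H0, t = rho * sqrt((n-2)/(1-rho^2)) = -0.9366 ~ t(6).
Step 5: Two-sided p-value from the t-distribution with 6 df = 0.385121.
Step 6: alpha = 0.1. fail to reject H0.

rho = -0.3571, p = 0.385121, fail to reject H0 at alpha = 0.1.


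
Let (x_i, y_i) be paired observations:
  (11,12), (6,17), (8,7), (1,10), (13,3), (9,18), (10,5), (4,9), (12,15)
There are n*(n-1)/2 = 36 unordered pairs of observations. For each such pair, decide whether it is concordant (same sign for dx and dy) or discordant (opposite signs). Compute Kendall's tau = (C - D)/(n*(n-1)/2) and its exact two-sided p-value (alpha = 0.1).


Step 1: Enumerate the 36 unordered pairs (i,j) with i<j and classify each by sign(x_j-x_i) * sign(y_j-y_i).
  (1,2):dx=-5,dy=+5->D; (1,3):dx=-3,dy=-5->C; (1,4):dx=-10,dy=-2->C; (1,5):dx=+2,dy=-9->D
  (1,6):dx=-2,dy=+6->D; (1,7):dx=-1,dy=-7->C; (1,8):dx=-7,dy=-3->C; (1,9):dx=+1,dy=+3->C
  (2,3):dx=+2,dy=-10->D; (2,4):dx=-5,dy=-7->C; (2,5):dx=+7,dy=-14->D; (2,6):dx=+3,dy=+1->C
  (2,7):dx=+4,dy=-12->D; (2,8):dx=-2,dy=-8->C; (2,9):dx=+6,dy=-2->D; (3,4):dx=-7,dy=+3->D
  (3,5):dx=+5,dy=-4->D; (3,6):dx=+1,dy=+11->C; (3,7):dx=+2,dy=-2->D; (3,8):dx=-4,dy=+2->D
  (3,9):dx=+4,dy=+8->C; (4,5):dx=+12,dy=-7->D; (4,6):dx=+8,dy=+8->C; (4,7):dx=+9,dy=-5->D
  (4,8):dx=+3,dy=-1->D; (4,9):dx=+11,dy=+5->C; (5,6):dx=-4,dy=+15->D; (5,7):dx=-3,dy=+2->D
  (5,8):dx=-9,dy=+6->D; (5,9):dx=-1,dy=+12->D; (6,7):dx=+1,dy=-13->D; (6,8):dx=-5,dy=-9->C
  (6,9):dx=+3,dy=-3->D; (7,8):dx=-6,dy=+4->D; (7,9):dx=+2,dy=+10->C; (8,9):dx=+8,dy=+6->C
Step 2: C = 15, D = 21, total pairs = 36.
Step 3: tau = (C - D)/(n(n-1)/2) = (15 - 21)/36 = -0.166667.
Step 4: Exact two-sided p-value (enumerate n! = 362880 permutations of y under H0): p = 0.612202.
Step 5: alpha = 0.1. fail to reject H0.

tau_b = -0.1667 (C=15, D=21), p = 0.612202, fail to reject H0.


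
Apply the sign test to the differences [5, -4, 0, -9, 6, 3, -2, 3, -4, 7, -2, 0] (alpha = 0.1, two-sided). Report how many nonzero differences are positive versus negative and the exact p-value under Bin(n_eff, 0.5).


Step 1: Discard zero differences. Original n = 12; n_eff = number of nonzero differences = 10.
Nonzero differences (with sign): +5, -4, -9, +6, +3, -2, +3, -4, +7, -2
Step 2: Count signs: positive = 5, negative = 5.
Step 3: Under H0: P(positive) = 0.5, so the number of positives S ~ Bin(10, 0.5).
Step 4: Two-sided exact p-value = sum of Bin(10,0.5) probabilities at or below the observed probability = 1.000000.
Step 5: alpha = 0.1. fail to reject H0.

n_eff = 10, pos = 5, neg = 5, p = 1.000000, fail to reject H0.


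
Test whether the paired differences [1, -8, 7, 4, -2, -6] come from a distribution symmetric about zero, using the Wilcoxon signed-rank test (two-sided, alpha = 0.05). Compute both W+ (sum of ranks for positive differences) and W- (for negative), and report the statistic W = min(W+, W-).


Step 1: Drop any zero differences (none here) and take |d_i|.
|d| = [1, 8, 7, 4, 2, 6]
Step 2: Midrank |d_i| (ties get averaged ranks).
ranks: |1|->1, |8|->6, |7|->5, |4|->3, |2|->2, |6|->4
Step 3: Attach original signs; sum ranks with positive sign and with negative sign.
W+ = 1 + 5 + 3 = 9
W- = 6 + 2 + 4 = 12
(Check: W+ + W- = 21 should equal n(n+1)/2 = 21.)
Step 4: Test statistic W = min(W+, W-) = 9.
Step 5: No ties, so the exact null distribution over the 2^6 = 64 sign assignments gives the two-sided p-value = 0.843750.
Step 6: alpha = 0.05. fail to reject H0.

W+ = 9, W- = 12, W = min = 9, p = 0.843750, fail to reject H0.


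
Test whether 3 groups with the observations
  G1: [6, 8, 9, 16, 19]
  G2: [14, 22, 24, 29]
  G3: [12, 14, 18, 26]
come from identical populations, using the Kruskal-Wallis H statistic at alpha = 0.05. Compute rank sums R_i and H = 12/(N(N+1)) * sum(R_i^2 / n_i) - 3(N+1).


Step 1: Combine all N = 13 observations and assign midranks.
sorted (value, group, rank): (6,G1,1), (8,G1,2), (9,G1,3), (12,G3,4), (14,G2,5.5), (14,G3,5.5), (16,G1,7), (18,G3,8), (19,G1,9), (22,G2,10), (24,G2,11), (26,G3,12), (29,G2,13)
Step 2: Sum ranks within each group.
R_1 = 22 (n_1 = 5)
R_2 = 39.5 (n_2 = 4)
R_3 = 29.5 (n_3 = 4)
Step 3: H = 12/(N(N+1)) * sum(R_i^2/n_i) - 3(N+1)
     = 12/(13*14) * (22^2/5 + 39.5^2/4 + 29.5^2/4) - 3*14
     = 0.065934 * 704.425 - 42
     = 4.445604.
Step 4: Ties present; correction factor C = 1 - 6/(13^3 - 13) = 0.997253. Corrected H = 4.445604 / 0.997253 = 4.457851.
Step 5: Under H0, H ~ chi^2(2); p-value = 0.107644.
Step 6: alpha = 0.05. fail to reject H0.

H = 4.4579, df = 2, p = 0.107644, fail to reject H0.


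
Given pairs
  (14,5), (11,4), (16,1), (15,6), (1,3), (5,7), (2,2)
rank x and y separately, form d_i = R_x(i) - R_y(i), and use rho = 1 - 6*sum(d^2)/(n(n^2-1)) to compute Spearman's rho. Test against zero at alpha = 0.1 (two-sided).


Step 1: Rank x and y separately (midranks; no ties here).
rank(x): 14->5, 11->4, 16->7, 15->6, 1->1, 5->3, 2->2
rank(y): 5->5, 4->4, 1->1, 6->6, 3->3, 7->7, 2->2
Step 2: d_i = R_x(i) - R_y(i); compute d_i^2.
  (5-5)^2=0, (4-4)^2=0, (7-1)^2=36, (6-6)^2=0, (1-3)^2=4, (3-7)^2=16, (2-2)^2=0
sum(d^2) = 56.
Step 3: rho = 1 - 6*56 / (7*(7^2 - 1)) = 1 - 336/336 = 0.000000.
Step 4: Under H0, t = rho * sqrt((n-2)/(1-rho^2)) = 0.0000 ~ t(5).
Step 5: Two-sided p-value from the t-distribution with 5 df = 1.000000.
Step 6: alpha = 0.1. fail to reject H0.

rho = 0.0000, p = 1.000000, fail to reject H0 at alpha = 0.1.
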